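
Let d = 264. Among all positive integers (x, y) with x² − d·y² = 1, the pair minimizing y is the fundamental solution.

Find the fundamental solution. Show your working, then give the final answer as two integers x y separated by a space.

[16; 4,32] for √264; ℓ=2 ⇒ convergent index 1
step 0: (16, 1)  from 16·(1,0) + (0,1)
step 1: (65, 4)  from 4·(16,1) + (1,0)
(x₁, y₁) = (65, 4);  65² − 264·4² = 1 ✓

65 4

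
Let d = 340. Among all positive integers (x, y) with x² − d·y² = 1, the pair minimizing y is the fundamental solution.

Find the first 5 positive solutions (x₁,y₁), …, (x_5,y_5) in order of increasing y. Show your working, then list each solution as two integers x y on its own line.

285769 15498
163327842721 8857695924
93348068572789129 5062509812995614
53351968415791425367681 2893416733491029538408
30492677324331251603220874249 1653697613020933530509635890

[18; 2,3,1,1,1,…,3,2,36] for √340; ℓ=14 ⇒ convergent index 13
i=0: a=18 ⇒ p=18, q=1
i=1: a=2 ⇒ p=37, q=2
…
i=5: a=1 ⇒ p=461, q=25
…
i=7: a=8 ⇒ p=6509, q=353
i=8: a=1 ⇒ p=7265, q=394
…
i=10: a=1 ⇒ p=21039, q=1141
i=11: a=1 ⇒ p=34813, q=1888
i=12: a=3 ⇒ p=125478, q=6805
i=13: a=2 ⇒ p=285769, q=15498
(x₁, y₁) = (285769, 15498);  285769² − 340·15498² = 1 ✓
k=2:  x_2 = 285769·285769+340·15498·15498 = 163327842721,  y_2 = 285769·15498+15498·285769 = 8857695924
k=3:  x_3 = 285769·163327842721+340·15498·8857695924 = 93348068572789129,  y_3 = 285769·8857695924+15498·163327842721 = 5062509812995614
k=4:  x_4 = 285769·93348068572789129+340·15498·5062509812995614 = 53351968415791425367681,  y_4 = 285769·5062509812995614+15498·93348068572789129 = 2893416733491029538408
k=5:  x_5 = 285769·53351968415791425367681+340·15498·2893416733491029538408 = 30492677324331251603220874249,  y_5 = 285769·2893416733491029538408+15498·53351968415791425367681 = 1653697613020933530509635890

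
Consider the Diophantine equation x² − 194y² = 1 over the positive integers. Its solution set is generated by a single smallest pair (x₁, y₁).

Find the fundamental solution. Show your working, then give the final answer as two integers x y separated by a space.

195 14

√194 → a₀=13, period (1,12,1,26); ℓ=4 even so k=3
k=0  a_k=13  p_k/q_k = 13/1
k=1  a_k=1  p_k/q_k = 14/1
k=2  a_k=12  p_k/q_k = 181/13
k=3  a_k=1  p_k/q_k = 195/14
fundamental: x₁=195, y₁=14  (since 38025 − 194·196 = 1)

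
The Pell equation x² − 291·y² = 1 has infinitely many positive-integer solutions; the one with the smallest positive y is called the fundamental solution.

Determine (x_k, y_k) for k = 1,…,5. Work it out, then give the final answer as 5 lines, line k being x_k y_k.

290 17
168199 9860
97555130 5718783
56581807201 3316884280
32817350621450 1923787163617

√291 = [17; 17,34, …], period ℓ=2 (even) → k=1
a_0=17:  p_0=17·1+0=17,  q_0=17·0+1=1
a_1=17:  p_1=17·17+1=290,  q_1=17·1+0=17
(x₁, y₁) = (290, 17);  290² − 291·17² = 1 ✓
(x_2, y_2) = (290·290 + 291·17·17, 290·17 + 17·290) = (168199, 9860)
(x_3, y_3) = (290·168199 + 291·17·9860, 290·9860 + 17·168199) = (97555130, 5718783)
(x_4, y_4) = (290·97555130 + 291·17·5718783, 290·5718783 + 17·97555130) = (56581807201, 3316884280)
(x_5, y_5) = (290·56581807201 + 291·17·3316884280, 290·3316884280 + 17·56581807201) = (32817350621450, 1923787163617)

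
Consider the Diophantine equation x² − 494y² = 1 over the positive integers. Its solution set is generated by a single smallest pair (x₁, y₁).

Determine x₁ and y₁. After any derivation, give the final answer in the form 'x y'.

73035 3286

d=494: √d = [22; 4,2,2,1,2,1,2,2,4,44] (ℓ=10, even), read p_9/q_9
k=0  a_k=22  p_k/q_k = 22/1
…
k=2  a_k=2  p_k/q_k = 200/9
k=3  a_k=2  p_k/q_k = 489/22
k=4  a_k=1  p_k/q_k = 689/31
k=5  a_k=2  p_k/q_k = 1867/84
k=6  a_k=1  p_k/q_k = 2556/115
k=7  a_k=2  p_k/q_k = 6979/314
k=8  a_k=2  p_k/q_k = 16514/743
k=9  a_k=4  p_k/q_k = 73035/3286
(x₁, y₁) = (73035, 3286);  73035² − 494·3286² = 1 ✓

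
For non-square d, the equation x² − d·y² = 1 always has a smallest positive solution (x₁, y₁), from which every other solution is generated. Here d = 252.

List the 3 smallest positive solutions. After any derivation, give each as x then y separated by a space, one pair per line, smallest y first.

√252 → a₀=15, period (1,6,1,30); ℓ=4 even so k=3
a_0=15:  p_0=15·1+0=15,  q_0=15·0+1=1
…
a_2=6:  p_2=6·16+15=111,  q_2=6·1+1=7
a_3=1:  p_3=1·111+16=127,  q_3=1·7+1=8
→ (127, 8).  Check: 127²=16129, 252·8²=16128, difference 1.
n=2: (127,8)∘(127,8) = (127·127+252·8·8, 127·8+8·127) = (32257,2032)
n=3: (32257,2032)∘(127,8) = (127·32257+252·8·2032, 127·2032+8·32257) = (8193151,516120)

127 8
32257 2032
8193151 516120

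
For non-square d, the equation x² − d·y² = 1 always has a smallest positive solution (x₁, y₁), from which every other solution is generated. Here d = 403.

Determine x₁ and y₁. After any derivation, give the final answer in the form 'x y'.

d=403: √d = [20; 13,2,1,3,1,3,1,2,13,40] (ℓ=10, even), read p_9/q_9
i=0: a=20 ⇒ p=20, q=1
i=1: a=13 ⇒ p=261, q=13
…
i=3: a=1 ⇒ p=803, q=40
i=4: a=3 ⇒ p=2951, q=147
…
i=6: a=3 ⇒ p=14213, q=708
…
i=8: a=2 ⇒ p=50147, q=2498
i=9: a=13 ⇒ p=669878, q=33369
(x₁, y₁) = (669878, 33369);  669878² − 403·33369² = 1 ✓

669878 33369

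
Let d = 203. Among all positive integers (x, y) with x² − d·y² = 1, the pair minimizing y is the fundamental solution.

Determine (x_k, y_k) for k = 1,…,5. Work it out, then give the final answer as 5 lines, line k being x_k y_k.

√203 → a₀=14, period (4,28); ℓ=2 even so k=1
i=0: a=14 ⇒ p=14, q=1
i=1: a=4 ⇒ p=57, q=4
→ (57, 4).  Check: 57²=3249, 203·4²=3248, difference 1.
(57+4√203)^2 = 6497 + 456√203
(57+4√203)^3 = 740601 + 51980√203
(57+4√203)^4 = 84422017 + 5925264√203
(57+4√203)^5 = 9623369337 + 675428116√203

57 4
6497 456
740601 51980
84422017 5925264
9623369337 675428116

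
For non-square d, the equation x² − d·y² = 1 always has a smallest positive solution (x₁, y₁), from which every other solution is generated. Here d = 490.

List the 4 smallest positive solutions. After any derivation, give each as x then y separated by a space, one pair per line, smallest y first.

1039681 46968
2161873163521 97663474416
4495316905044313921 203077717488555624
9347391150304592810234881 422272088792340335957472

√490 = [22; 7,2,1,4,4,4,1,2,7,44, …], period ℓ=10 (even) → k=9
a_0=22:  p_0=22·1+0=22,  q_0=22·0+1=1
a_1=7:  p_1=7·22+1=155,  q_1=7·1+0=7
…
a_3=1:  p_3=1·332+155=487,  q_3=1·15+7=22
a_4=4:  p_4=4·487+332=2280,  q_4=4·22+15=103
a_5=4:  p_5=4·2280+487=9607,  q_5=4·103+22=434
…
a_8=2:  p_8=2·50315+40708=141338,  q_8=2·2273+1839=6385
a_9=7:  p_9=7·141338+50315=1039681,  q_9=7·6385+2273=46968
→ (1039681, 46968).  Check: 1039681²=1080936581761, 490·46968²=1080936581760, difference 1.
k=2:  x_2 = 1039681·1039681+490·46968·46968 = 2161873163521,  y_2 = 1039681·46968+46968·1039681 = 97663474416
k=3:  x_3 = 1039681·2161873163521+490·46968·97663474416 = 4495316905044313921,  y_3 = 1039681·97663474416+46968·2161873163521 = 203077717488555624
k=4:  x_4 = 1039681·4495316905044313921+490·46968·203077717488555624 = 9347391150304592810234881,  y_4 = 1039681·203077717488555624+46968·4495316905044313921 = 422272088792340335957472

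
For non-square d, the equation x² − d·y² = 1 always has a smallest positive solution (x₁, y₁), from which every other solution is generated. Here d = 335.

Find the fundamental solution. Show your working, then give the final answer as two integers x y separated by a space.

604 33

√335 → a₀=18, period (3,3,3,36); ℓ=4 even so k=3
k=0  a_k=18  p_k/q_k = 18/1
k=1  a_k=3  p_k/q_k = 55/3
k=2  a_k=3  p_k/q_k = 183/10
k=3  a_k=3  p_k/q_k = 604/33
(x₁, y₁) = (604, 33);  604² − 335·33² = 1 ✓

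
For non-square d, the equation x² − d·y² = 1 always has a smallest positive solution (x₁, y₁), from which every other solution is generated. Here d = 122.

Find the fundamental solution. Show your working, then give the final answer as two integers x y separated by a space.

243 22

√122 = [11; 22, …], period ℓ=1 (odd) → k=1
i=0: a=11 ⇒ p=11, q=1
i=1: a=22 ⇒ p=243, q=22
fundamental: x₁=243, y₁=22  (since 59049 − 122·484 = 1)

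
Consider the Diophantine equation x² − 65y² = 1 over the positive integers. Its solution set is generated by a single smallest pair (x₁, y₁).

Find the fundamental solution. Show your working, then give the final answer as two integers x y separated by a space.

129 16

[8; 16] for √65; ℓ=1 ⇒ convergent index 1
i=0: a=8 ⇒ p=8, q=1
i=1: a=16 ⇒ p=129, q=16
fundamental: x₁=129, y₁=16  (since 16641 − 65·256 = 1)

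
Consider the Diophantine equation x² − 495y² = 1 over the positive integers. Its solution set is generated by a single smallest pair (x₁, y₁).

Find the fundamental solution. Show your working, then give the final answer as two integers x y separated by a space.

89 4

d=495: √d = [22; 4,44] (ℓ=2, even), read p_1/q_1
i=0: a=22 ⇒ p=22, q=1
i=1: a=4 ⇒ p=89, q=4
→ (89, 4).  Check: 89²=7921, 495·4²=7920, difference 1.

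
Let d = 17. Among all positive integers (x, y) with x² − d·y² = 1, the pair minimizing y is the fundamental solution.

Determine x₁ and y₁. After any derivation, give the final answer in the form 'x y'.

33 8

d=17: √d = [4; 8] (ℓ=1, odd), read p_1/q_1
i=0: a=4 ⇒ p=4, q=1
i=1: a=8 ⇒ p=33, q=8
→ (33, 8).  Check: 33²=1089, 17·8²=1088, difference 1.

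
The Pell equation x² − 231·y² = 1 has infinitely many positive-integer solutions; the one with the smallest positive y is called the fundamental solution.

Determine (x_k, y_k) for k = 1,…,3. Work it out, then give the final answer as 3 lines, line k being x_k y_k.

76 5
11551 760
1755676 115515

√231 = [15; 5,30, …], period ℓ=2 (even) → k=1
k=0  a_k=15  p_k/q_k = 15/1
k=1  a_k=5  p_k/q_k = 76/5
(x₁, y₁) = (76, 5);  76² − 231·5² = 1 ✓
k=2:  x_2 = 76·76+231·5·5 = 11551,  y_2 = 76·5+5·76 = 760
k=3:  x_3 = 76·11551+231·5·760 = 1755676,  y_3 = 76·760+5·11551 = 115515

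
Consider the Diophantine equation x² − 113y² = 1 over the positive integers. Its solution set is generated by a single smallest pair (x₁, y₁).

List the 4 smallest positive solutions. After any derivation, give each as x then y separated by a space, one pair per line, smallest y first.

√113 = [10; 1,1,1,2,2,1,1,1,20, …], period ℓ=9 (odd) → k=17
i=0: a=10 ⇒ p=10, q=1
…
i=4: a=2 ⇒ p=85, q=8
i=5: a=2 ⇒ p=202, q=19
i=6: a=1 ⇒ p=287, q=27
…
i=8: a=1 ⇒ p=776, q=73
…
i=10: a=1 ⇒ p=16785, q=1579
…
i=14: a=2 ⇒ p=313483, q=29490
…
i=16: a=1 ⇒ p=758918, q=71393
i=17: a=1 ⇒ p=1204353, q=113296
fundamental: x₁=1204353, y₁=113296  (since 1450466148609 − 113·12835983616 = 1)
(x_2, y_2) = (1204353·1204353 + 113·113296·113296, 1204353·113296 + 113296·1204353) = (2900932297217, 272896754976)
(x_3, y_3) = (1204353·2900932297217 + 113·113296·272896754976, 1204353·272896754976 + 113296·2900932297217) = (6987493029899166849, 657328051091107760)
(x_4, y_4) = (1204353·6987493029899166849 + 113·113296·657328051091107760, 1204353·657328051091107760 + 113296·6987493029899166849) = (16830816386073401651890177, 1583310020631184911403584)

1204353 113296
2900932297217 272896754976
6987493029899166849 657328051091107760
16830816386073401651890177 1583310020631184911403584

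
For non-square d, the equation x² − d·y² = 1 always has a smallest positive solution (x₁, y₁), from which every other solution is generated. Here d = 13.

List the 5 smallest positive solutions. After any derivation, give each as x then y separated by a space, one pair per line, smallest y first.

649 180
842401 233640
1093435849 303264540
1419278889601 393637139280
1842222905266249 510940703520900

d=13: √d = [3; 1,1,1,1,6] (ℓ=5, odd), read p_9/q_9
k=0  a_k=3  p_k/q_k = 3/1
k=1  a_k=1  p_k/q_k = 4/1
…
k=3  a_k=1  p_k/q_k = 11/3
…
k=5  a_k=6  p_k/q_k = 119/33
k=6  a_k=1  p_k/q_k = 137/38
k=7  a_k=1  p_k/q_k = 256/71
k=8  a_k=1  p_k/q_k = 393/109
k=9  a_k=1  p_k/q_k = 649/180
(x₁, y₁) = (649, 180);  649² − 13·180² = 1 ✓
(x_2, y_2) = (649·649 + 13·180·180, 649·180 + 180·649) = (842401, 233640)
(x_3, y_3) = (649·842401 + 13·180·233640, 649·233640 + 180·842401) = (1093435849, 303264540)
(x_4, y_4) = (649·1093435849 + 13·180·303264540, 649·303264540 + 180·1093435849) = (1419278889601, 393637139280)
(x_5, y_5) = (649·1419278889601 + 13·180·393637139280, 649·393637139280 + 180·1419278889601) = (1842222905266249, 510940703520900)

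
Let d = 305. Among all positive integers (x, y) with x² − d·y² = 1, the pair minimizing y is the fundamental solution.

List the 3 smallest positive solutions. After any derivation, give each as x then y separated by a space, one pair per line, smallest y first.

489 28
478241 27384
467719209 26781524

√305 = [17; 2,6,2,34, …], period ℓ=4 (even) → k=3
a_0=17:  p_0=17·1+0=17,  q_0=17·0+1=1
a_1=2:  p_1=2·17+1=35,  q_1=2·1+0=2
a_2=6:  p_2=6·35+17=227,  q_2=6·2+1=13
a_3=2:  p_3=2·227+35=489,  q_3=2·13+2=28
fundamental: x₁=489, y₁=28  (since 239121 − 305·784 = 1)
n=2: (489,28)∘(489,28) = (489·489+305·28·28, 489·28+28·489) = (478241,27384)
n=3: (478241,27384)∘(489,28) = (489·478241+305·28·27384, 489·27384+28·478241) = (467719209,26781524)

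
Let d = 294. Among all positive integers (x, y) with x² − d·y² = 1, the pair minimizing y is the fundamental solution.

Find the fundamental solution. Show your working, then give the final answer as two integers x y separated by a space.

4801 280

[17; 6,1,4,1,6,34] for √294; ℓ=6 ⇒ convergent index 5
step 0: (17, 1)  from 17·(1,0) + (0,1)
…
step 2: (120, 7)  from 1·(103,6) + (17,1)
…
step 4: (703, 41)  from 1·(583,34) + (120,7)
step 5: (4801, 280)  from 6·(703,41) + (583,34)
(x₁, y₁) = (4801, 280);  4801² − 294·280² = 1 ✓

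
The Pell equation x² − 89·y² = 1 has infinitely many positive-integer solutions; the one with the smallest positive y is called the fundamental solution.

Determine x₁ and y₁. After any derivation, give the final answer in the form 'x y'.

500001 53000

√89 → a₀=9, period (2,3,3,2,18); ℓ=5 odd so k=9
a_0=9:  p_0=9·1+0=9,  q_0=9·0+1=1
…
a_2=3:  p_2=3·19+9=66,  q_2=3·2+1=7
a_3=3:  p_3=3·66+19=217,  q_3=3·7+2=23
…
a_5=18:  p_5=18·500+217=9217,  q_5=18·53+23=977
…
a_8=3:  p_8=3·66019+18934=216991,  q_8=3·6998+2007=23001
a_9=2:  p_9=2·216991+66019=500001,  q_9=2·23001+6998=53000
fundamental: x₁=500001, y₁=53000  (since 250001000001 − 89·2809000000 = 1)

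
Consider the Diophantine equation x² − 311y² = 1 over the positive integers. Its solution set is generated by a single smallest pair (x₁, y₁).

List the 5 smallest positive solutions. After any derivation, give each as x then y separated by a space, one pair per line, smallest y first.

16883880 957397
570130807708799 32329152120720
19252040283316857636360 1091683049815963029803
650098275797375082487964044801 36863691222253451430108430560
21952362553539551163393489436611779400 1244804277907160115380508441163715797

√311 → a₀=17, period (1,1,1,2,1,…,1,1,34); ℓ=16 even so k=15
step 0: (17, 1)  from 17·(1,0) + (0,1)
step 1: (18, 1)  from 1·(17,1) + (1,0)
step 2: (35, 2)  from 1·(18,1) + (17,1)
step 3: (53, 3)  from 1·(35,2) + (18,1)
step 4: (141, 8)  from 2·(53,3) + (35,2)
step 5: (194, 11)  from 1·(141,8) + (53,3)
step 6: (1305, 74)  from 6·(194,11) + (141,8)
step 7: (4109, 233)  from 3·(1305,74) + (194,11)
step 8: (71158, 4035)  from 17·(4109,233) + (1305,74)
step 9: (217583, 12338)  from 3·(71158,4035) + (4109,233)
step 10: (1376656, 78063)  from 6·(217583,12338) + (71158,4035)
…
step 12: (4565134, 258865)  from 2·(1594239,90401) + (1376656,78063)
step 13: (6159373, 349266)  from 1·(4565134,258865) + (1594239,90401)
step 14: (10724507, 608131)  from 1·(6159373,349266) + (4565134,258865)
step 15: (16883880, 957397)  from 1·(10724507,608131) + (6159373,349266)
fundamental: x₁=16883880, y₁=957397  (since 285065403854400 − 311·916609015609 = 1)
k=2:  x_2 = 16883880·16883880+311·957397·957397 = 570130807708799,  y_2 = 16883880·957397+957397·16883880 = 32329152120720
k=3:  x_3 = 16883880·570130807708799+311·957397·32329152120720 = 19252040283316857636360,  y_3 = 16883880·32329152120720+957397·570130807708799 = 1091683049815963029803
k=4:  x_4 = 16883880·19252040283316857636360+311·957397·1091683049815963029803 = 650098275797375082487964044801,  y_4 = 16883880·1091683049815963029803+957397·19252040283316857636360 = 36863691222253451430108430560
k=5:  x_5 = 16883880·650098275797375082487964044801+311·957397·36863691222253451430108430560 = 21952362553539551163393489436611779400,  y_5 = 16883880·36863691222253451430108430560+957397·650098275797375082487964044801 = 1244804277907160115380508441163715797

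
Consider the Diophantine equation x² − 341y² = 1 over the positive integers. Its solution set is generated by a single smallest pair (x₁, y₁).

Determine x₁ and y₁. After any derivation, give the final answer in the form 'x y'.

[18; 2,6,1,8,2,…,6,2,36] for √341; ℓ=14 ⇒ convergent index 13
step 0: (18, 1)  from 18·(1,0) + (0,1)
step 1: (37, 2)  from 2·(18,1) + (1,0)
…
step 3: (277, 15)  from 1·(240,13) + (37,2)
step 4: (2456, 133)  from 8·(277,15) + (240,13)
step 5: (5189, 281)  from 2·(2456,133) + (277,15)
step 6: (7645, 414)  from 1·(5189,281) + (2456,133)
…
step 10: (641940, 34763)  from 8·(76727,4155) + (28124,1523)
…
step 12: (4953942, 268271)  from 6·(718667,38918) + (641940,34763)
step 13: (10626551, 575460)  from 2·(4953942,268271) + (718667,38918)
→ (10626551, 575460).  Check: 10626551²=112923586155601, 341·575460²=112923586155600, difference 1.

10626551 575460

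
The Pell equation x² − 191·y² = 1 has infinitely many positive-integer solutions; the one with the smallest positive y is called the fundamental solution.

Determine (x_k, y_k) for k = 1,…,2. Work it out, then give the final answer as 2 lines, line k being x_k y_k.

8994000 650783
161784071999999 11706284604000

d=191: √d = [13; 1,4,1,1,3,…,4,1,26] (ℓ=16, even), read p_15/q_15
a_0=13:  p_0=13·1+0=13,  q_0=13·0+1=1
a_1=1:  p_1=1·13+1=14,  q_1=1·1+0=1
…
a_3=1:  p_3=1·69+14=83,  q_3=1·5+1=6
…
a_5=3:  p_5=3·152+83=539,  q_5=3·11+6=39
a_6=2:  p_6=2·539+152=1230,  q_6=2·39+11=89
a_7=2:  p_7=2·1230+539=2999,  q_7=2·89+39=217
…
a_9=2:  p_9=2·40217+2999=83433,  q_9=2·2910+217=6037
…
a_11=3:  p_11=3·207083+83433=704682,  q_11=3·14984+6037=50989
a_12=1:  p_12=1·704682+207083=911765,  q_12=1·50989+14984=65973
a_13=1:  p_13=1·911765+704682=1616447,  q_13=1·65973+50989=116962
a_14=4:  p_14=4·1616447+911765=7377553,  q_14=4·116962+65973=533821
a_15=1:  p_15=1·7377553+1616447=8994000,  q_15=1·533821+116962=650783
fundamental: x₁=8994000, y₁=650783  (since 80892036000000 − 191·423518513089 = 1)
(x_2, y_2) = (8994000·8994000 + 191·650783·650783, 8994000·650783 + 650783·8994000) = (161784071999999, 11706284604000)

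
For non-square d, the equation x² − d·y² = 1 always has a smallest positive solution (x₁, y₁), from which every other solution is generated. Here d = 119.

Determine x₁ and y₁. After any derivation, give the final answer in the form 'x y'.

√119 = [10; 1,9,1,20, …], period ℓ=4 (even) → k=3
step 0: (10, 1)  from 10·(1,0) + (0,1)
…
step 2: (109, 10)  from 9·(11,1) + (10,1)
step 3: (120, 11)  from 1·(109,10) + (11,1)
fundamental: x₁=120, y₁=11  (since 14400 − 119·121 = 1)

120 11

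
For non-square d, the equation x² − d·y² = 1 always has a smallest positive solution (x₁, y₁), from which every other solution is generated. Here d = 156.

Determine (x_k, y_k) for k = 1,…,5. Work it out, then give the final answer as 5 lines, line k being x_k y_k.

√156 = [12; 2,24, …], period ℓ=2 (even) → k=1
step 0: (12, 1)  from 12·(1,0) + (0,1)
step 1: (25, 2)  from 2·(12,1) + (1,0)
(x₁, y₁) = (25, 2);  25² − 156·2² = 1 ✓
k=2:  x_2 = 25·25+156·2·2 = 1249,  y_2 = 25·2+2·25 = 100
k=3:  x_3 = 25·1249+156·2·100 = 62425,  y_3 = 25·100+2·1249 = 4998
k=4:  x_4 = 25·62425+156·2·4998 = 3120001,  y_4 = 25·4998+2·62425 = 249800
k=5:  x_5 = 25·3120001+156·2·249800 = 155937625,  y_5 = 25·249800+2·3120001 = 12485002

25 2
1249 100
62425 4998
3120001 249800
155937625 12485002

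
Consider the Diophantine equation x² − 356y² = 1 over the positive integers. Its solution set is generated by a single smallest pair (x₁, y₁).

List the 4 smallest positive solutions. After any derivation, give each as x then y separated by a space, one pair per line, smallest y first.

500001 26500
500002000001 26500053000
500003000004500001 26500106000079500
500004000010000008000001 26500159000265000106000

[18; 1,6,1,1,2,…,6,1,36] for √356; ℓ=14 ⇒ convergent index 13
step 0: (18, 1)  from 18·(1,0) + (0,1)
step 1: (19, 1)  from 1·(18,1) + (1,0)
step 2: (132, 7)  from 6·(19,1) + (18,1)
step 3: (151, 8)  from 1·(132,7) + (19,1)
step 4: (283, 15)  from 1·(151,8) + (132,7)
…
step 6: (1000, 53)  from 1·(717,38) + (283,15)
…
step 9: (28151, 1492)  from 2·(9717,515) + (8717,462)
step 10: (37868, 2007)  from 1·(28151,1492) + (9717,515)
step 11: (66019, 3499)  from 1·(37868,2007) + (28151,1492)
step 12: (433982, 23001)  from 6·(66019,3499) + (37868,2007)
step 13: (500001, 26500)  from 1·(433982,23001) + (66019,3499)
→ (500001, 26500).  Check: 500001²=250001000001, 356·26500²=250001000000, difference 1.
(500001+26500√356)^2 = 500002000001 + 26500053000√356
(500001+26500√356)^3 = 500003000004500001 + 26500106000079500√356
(500001+26500√356)^4 = 500004000010000008000001 + 26500159000265000106000√356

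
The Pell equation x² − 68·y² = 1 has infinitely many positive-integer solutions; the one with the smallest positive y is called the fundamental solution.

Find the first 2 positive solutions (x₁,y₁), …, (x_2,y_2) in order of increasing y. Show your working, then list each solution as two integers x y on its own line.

√68 → a₀=8, period (4,16); ℓ=2 even so k=1
a_0=8:  p_0=8·1+0=8,  q_0=8·0+1=1
a_1=4:  p_1=4·8+1=33,  q_1=4·1+0=4
→ (33, 4).  Check: 33²=1089, 68·4²=1088, difference 1.
(x_2, y_2) = (33·33 + 68·4·4, 33·4 + 4·33) = (2177, 264)

33 4
2177 264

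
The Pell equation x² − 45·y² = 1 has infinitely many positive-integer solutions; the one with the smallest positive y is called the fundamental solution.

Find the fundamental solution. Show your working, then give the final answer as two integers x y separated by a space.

161 24

√45 → a₀=6, period (1,2,2,2,1,12); ℓ=6 even so k=5
a_0=6:  p_0=6·1+0=6,  q_0=6·0+1=1
…
a_2=2:  p_2=2·7+6=20,  q_2=2·1+1=3
a_3=2:  p_3=2·20+7=47,  q_3=2·3+1=7
a_4=2:  p_4=2·47+20=114,  q_4=2·7+3=17
a_5=1:  p_5=1·114+47=161,  q_5=1·17+7=24
→ (161, 24).  Check: 161²=25921, 45·24²=25920, difference 1.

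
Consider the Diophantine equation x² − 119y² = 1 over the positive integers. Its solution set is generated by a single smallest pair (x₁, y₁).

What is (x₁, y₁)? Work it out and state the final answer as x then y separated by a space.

120 11

√119 = [10; 1,9,1,20, …], period ℓ=4 (even) → k=3
a_0=10:  p_0=10·1+0=10,  q_0=10·0+1=1
a_1=1:  p_1=1·10+1=11,  q_1=1·1+0=1
a_2=9:  p_2=9·11+10=109,  q_2=9·1+1=10
a_3=1:  p_3=1·109+11=120,  q_3=1·10+1=11
fundamental: x₁=120, y₁=11  (since 14400 − 119·121 = 1)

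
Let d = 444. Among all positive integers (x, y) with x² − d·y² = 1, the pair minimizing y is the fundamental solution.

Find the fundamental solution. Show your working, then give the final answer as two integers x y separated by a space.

295 14

√444 → a₀=21, period (14,42); ℓ=2 even so k=1
k=0  a_k=21  p_k/q_k = 21/1
k=1  a_k=14  p_k/q_k = 295/14
→ (295, 14).  Check: 295²=87025, 444·14²=87024, difference 1.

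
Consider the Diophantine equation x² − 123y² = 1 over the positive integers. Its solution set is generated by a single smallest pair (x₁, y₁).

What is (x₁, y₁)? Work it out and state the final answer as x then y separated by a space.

d=123: √d = [11; 11,22] (ℓ=2, even), read p_1/q_1
i=0: a=11 ⇒ p=11, q=1
i=1: a=11 ⇒ p=122, q=11
→ (122, 11).  Check: 122²=14884, 123·11²=14883, difference 1.

122 11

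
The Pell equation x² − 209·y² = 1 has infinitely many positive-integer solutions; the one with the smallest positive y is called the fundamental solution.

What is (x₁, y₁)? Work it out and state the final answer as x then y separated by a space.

[14; 2,5,3,2,3,5,2,28] for √209; ℓ=8 ⇒ convergent index 7
step 0: (14, 1)  from 14·(1,0) + (0,1)
step 1: (29, 2)  from 2·(14,1) + (1,0)
step 2: (159, 11)  from 5·(29,2) + (14,1)
step 3: (506, 35)  from 3·(159,11) + (29,2)
step 4: (1171, 81)  from 2·(506,35) + (159,11)
step 5: (4019, 278)  from 3·(1171,81) + (506,35)
step 6: (21266, 1471)  from 5·(4019,278) + (1171,81)
step 7: (46551, 3220)  from 2·(21266,1471) + (4019,278)
→ (46551, 3220).  Check: 46551²=2166995601, 209·3220²=2166995600, difference 1.

46551 3220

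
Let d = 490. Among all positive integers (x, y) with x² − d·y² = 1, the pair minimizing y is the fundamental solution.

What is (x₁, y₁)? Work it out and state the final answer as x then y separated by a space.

1039681 46968

√490 → a₀=22, period (7,2,1,4,4,4,1,2,7,44); ℓ=10 even so k=9
i=0: a=22 ⇒ p=22, q=1
i=1: a=7 ⇒ p=155, q=7
…
i=8: a=2 ⇒ p=141338, q=6385
i=9: a=7 ⇒ p=1039681, q=46968
(x₁, y₁) = (1039681, 46968);  1039681² − 490·46968² = 1 ✓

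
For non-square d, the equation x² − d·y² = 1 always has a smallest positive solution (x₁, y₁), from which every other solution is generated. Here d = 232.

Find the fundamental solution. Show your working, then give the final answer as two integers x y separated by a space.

d=232: √d = [15; 4,3,7,3,4,30] (ℓ=6, even), read p_5/q_5
i=0: a=15 ⇒ p=15, q=1
…
i=2: a=3 ⇒ p=198, q=13
i=3: a=7 ⇒ p=1447, q=95
i=4: a=3 ⇒ p=4539, q=298
i=5: a=4 ⇒ p=19603, q=1287
→ (19603, 1287).  Check: 19603²=384277609, 232·1287²=384277608, difference 1.

19603 1287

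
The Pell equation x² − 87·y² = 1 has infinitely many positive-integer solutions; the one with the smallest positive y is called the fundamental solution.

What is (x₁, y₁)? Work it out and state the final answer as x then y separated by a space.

28 3

d=87: √d = [9; 3,18] (ℓ=2, even), read p_1/q_1
k=0  a_k=9  p_k/q_k = 9/1
k=1  a_k=3  p_k/q_k = 28/3
(x₁, y₁) = (28, 3);  28² − 87·3² = 1 ✓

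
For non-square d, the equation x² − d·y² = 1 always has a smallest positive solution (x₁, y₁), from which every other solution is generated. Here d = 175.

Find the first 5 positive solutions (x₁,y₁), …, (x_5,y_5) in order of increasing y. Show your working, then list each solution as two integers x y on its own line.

√175 → a₀=13, period (4,2,1,2,4,26); ℓ=6 even so k=5
a_0=13:  p_0=13·1+0=13,  q_0=13·0+1=1
a_1=4:  p_1=4·13+1=53,  q_1=4·1+0=4
a_2=2:  p_2=2·53+13=119,  q_2=2·4+1=9
a_3=1:  p_3=1·119+53=172,  q_3=1·9+4=13
a_4=2:  p_4=2·172+119=463,  q_4=2·13+9=35
a_5=4:  p_5=4·463+172=2024,  q_5=4·35+13=153
→ (2024, 153).  Check: 2024²=4096576, 175·153²=4096575, difference 1.
n=2: (2024,153)∘(2024,153) = (2024·2024+175·153·153, 2024·153+153·2024) = (8193151,619344)
n=3: (8193151,619344)∘(2024,153) = (2024·8193151+175·153·619344, 2024·619344+153·8193151) = (33165873224,2507104359)
n=4: (33165873224,2507104359)∘(2024,153) = (2024·33165873224+175·153·2507104359, 2024·2507104359+153·33165873224) = (134255446617601,10148757825888)
n=5: (134255446617601,10148757825888)∘(2024,153) = (2024·134255446617601+175·153·10148757825888, 2024·10148757825888+153·134255446617601) = (543466014742175624,41082169172090265)

2024 153
8193151 619344
33165873224 2507104359
134255446617601 10148757825888
543466014742175624 41082169172090265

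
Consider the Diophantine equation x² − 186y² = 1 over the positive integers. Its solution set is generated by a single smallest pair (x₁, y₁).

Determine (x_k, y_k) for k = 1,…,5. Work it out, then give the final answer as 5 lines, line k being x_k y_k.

7501 550
112530001 8251100
1688175067501 123783001650
25326002250120001 1856992582502200
379940684068125187501 27858602598915002750

√186 = [13; 1,1,1,3,4,3,1,1,1,26, …], period ℓ=10 (even) → k=9
i=0: a=13 ⇒ p=13, q=1
i=1: a=1 ⇒ p=14, q=1
…
i=6: a=3 ⇒ p=2073, q=152
i=7: a=1 ⇒ p=2714, q=199
i=8: a=1 ⇒ p=4787, q=351
i=9: a=1 ⇒ p=7501, q=550
(x₁, y₁) = (7501, 550);  7501² − 186·550² = 1 ✓
k=2:  x_2 = 7501·7501+186·550·550 = 112530001,  y_2 = 7501·550+550·7501 = 8251100
k=3:  x_3 = 7501·112530001+186·550·8251100 = 1688175067501,  y_3 = 7501·8251100+550·112530001 = 123783001650
k=4:  x_4 = 7501·1688175067501+186·550·123783001650 = 25326002250120001,  y_4 = 7501·123783001650+550·1688175067501 = 1856992582502200
k=5:  x_5 = 7501·25326002250120001+186·550·1856992582502200 = 379940684068125187501,  y_5 = 7501·1856992582502200+550·25326002250120001 = 27858602598915002750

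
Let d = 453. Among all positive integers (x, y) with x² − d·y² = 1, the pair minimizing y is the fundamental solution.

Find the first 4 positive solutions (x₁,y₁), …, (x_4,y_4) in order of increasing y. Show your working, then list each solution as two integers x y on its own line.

d=453: √d = [21; 3,1,1,10,14,10,1,1,3,42] (ℓ=10, even), read p_9/q_9
a_0=21:  p_0=21·1+0=21,  q_0=21·0+1=1
…
a_4=10:  p_4=10·149+85=1575,  q_4=10·7+4=74
a_5=14:  p_5=14·1575+149=22199,  q_5=14·74+7=1043
a_6=10:  p_6=10·22199+1575=223565,  q_6=10·1043+74=10504
a_7=1:  p_7=1·223565+22199=245764,  q_7=1·10504+1043=11547
a_8=1:  p_8=1·245764+223565=469329,  q_8=1·11547+10504=22051
a_9=3:  p_9=3·469329+245764=1653751,  q_9=3·22051+11547=77700
fundamental: x₁=1653751, y₁=77700  (since 2734892370001 − 453·6037290000 = 1)
n=2: (1653751,77700)∘(1653751,77700) = (1653751·1653751+453·77700·77700, 1653751·77700+77700·1653751) = (5469784740001,256992905400)
n=3: (5469784740001,256992905400)∘(1653751,77700) = (1653751·5469784740001+453·77700·256992905400, 1653751·256992905400+77700·5469784740001) = (18091323967121133751,850004548596233100)
n=4: (18091323967121133751,850004548596233100)∘(1653751,77700) = (1653751·18091323967121133751+453·77700·850004548596233100, 1653751·850004548596233100+77700·18091323967121133751) = (59837090203895614338960001,2811391744490881177810800)

1653751 77700
5469784740001 256992905400
18091323967121133751 850004548596233100
59837090203895614338960001 2811391744490881177810800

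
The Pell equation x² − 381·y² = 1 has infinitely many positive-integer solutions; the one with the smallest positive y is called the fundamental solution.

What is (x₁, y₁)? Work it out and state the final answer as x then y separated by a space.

1015 52

d=381: √d = [19; 1,1,12,1,1,38] (ℓ=6, even), read p_5/q_5
step 0: (19, 1)  from 19·(1,0) + (0,1)
step 1: (20, 1)  from 1·(19,1) + (1,0)
step 2: (39, 2)  from 1·(20,1) + (19,1)
step 3: (488, 25)  from 12·(39,2) + (20,1)
step 4: (527, 27)  from 1·(488,25) + (39,2)
step 5: (1015, 52)  from 1·(527,27) + (488,25)
fundamental: x₁=1015, y₁=52  (since 1030225 − 381·2704 = 1)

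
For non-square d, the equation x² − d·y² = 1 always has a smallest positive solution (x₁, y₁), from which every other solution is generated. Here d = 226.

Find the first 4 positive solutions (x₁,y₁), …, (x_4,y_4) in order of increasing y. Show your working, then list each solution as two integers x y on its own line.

[15; 30] for √226; ℓ=1 ⇒ convergent index 1
k=0  a_k=15  p_k/q_k = 15/1
k=1  a_k=30  p_k/q_k = 451/30
(x₁, y₁) = (451, 30);  451² − 226·30² = 1 ✓
n=2: (451,30)∘(451,30) = (451·451+226·30·30, 451·30+30·451) = (406801,27060)
n=3: (406801,27060)∘(451,30) = (451·406801+226·30·27060, 451·27060+30·406801) = (366934051,24408090)
n=4: (366934051,24408090)∘(451,30) = (451·366934051+226·30·24408090, 451·24408090+30·366934051) = (330974107201,22016070120)

451 30
406801 27060
366934051 24408090
330974107201 22016070120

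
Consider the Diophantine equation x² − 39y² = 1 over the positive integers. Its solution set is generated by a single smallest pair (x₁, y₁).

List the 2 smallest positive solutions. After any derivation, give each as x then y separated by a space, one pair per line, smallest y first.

25 4
1249 200

√39 = [6; 4,12, …], period ℓ=2 (even) → k=1
a_0=6:  p_0=6·1+0=6,  q_0=6·0+1=1
a_1=4:  p_1=4·6+1=25,  q_1=4·1+0=4
→ (25, 4).  Check: 25²=625, 39·4²=624, difference 1.
k=2:  x_2 = 25·25+39·4·4 = 1249,  y_2 = 25·4+4·25 = 200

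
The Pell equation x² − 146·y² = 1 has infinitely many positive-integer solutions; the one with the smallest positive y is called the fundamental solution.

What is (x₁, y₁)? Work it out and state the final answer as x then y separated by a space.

[12; 12,24] for √146; ℓ=2 ⇒ convergent index 1
k=0  a_k=12  p_k/q_k = 12/1
k=1  a_k=12  p_k/q_k = 145/12
→ (145, 12).  Check: 145²=21025, 146·12²=21024, difference 1.

145 12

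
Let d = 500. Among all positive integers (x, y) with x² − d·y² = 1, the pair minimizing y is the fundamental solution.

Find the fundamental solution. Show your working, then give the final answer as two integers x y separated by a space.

930249 41602

[22; 2,1,3,2,1,…,1,2,44] for √500; ℓ=14 ⇒ convergent index 13
a_0=22:  p_0=22·1+0=22,  q_0=22·0+1=1
…
a_3=3:  p_3=3·67+45=246,  q_3=3·3+2=11
…
a_10=2:  p_10=2·30254+15809=76317,  q_10=2·1353+707=3413
…
a_12=1:  p_12=1·259205+76317=335522,  q_12=1·11592+3413=15005
a_13=2:  p_13=2·335522+259205=930249,  q_13=2·15005+11592=41602
(x₁, y₁) = (930249, 41602);  930249² − 500·41602² = 1 ✓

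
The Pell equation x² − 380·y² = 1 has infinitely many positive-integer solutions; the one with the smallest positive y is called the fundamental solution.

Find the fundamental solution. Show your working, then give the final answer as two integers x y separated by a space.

39 2

√380 = [19; 2,38, …], period ℓ=2 (even) → k=1
i=0: a=19 ⇒ p=19, q=1
i=1: a=2 ⇒ p=39, q=2
(x₁, y₁) = (39, 2);  39² − 380·2² = 1 ✓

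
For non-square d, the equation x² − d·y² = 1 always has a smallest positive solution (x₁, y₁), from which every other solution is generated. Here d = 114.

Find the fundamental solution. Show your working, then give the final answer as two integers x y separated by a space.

√114 = [10; 1,2,10,2,1,20, …], period ℓ=6 (even) → k=5
step 0: (10, 1)  from 10·(1,0) + (0,1)
step 1: (11, 1)  from 1·(10,1) + (1,0)
…
step 4: (694, 65)  from 2·(331,31) + (32,3)
step 5: (1025, 96)  from 1·(694,65) + (331,31)
(x₁, y₁) = (1025, 96);  1025² − 114·96² = 1 ✓

1025 96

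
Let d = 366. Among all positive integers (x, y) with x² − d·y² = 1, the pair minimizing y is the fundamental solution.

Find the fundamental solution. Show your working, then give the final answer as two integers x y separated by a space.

907925 47458

[19; 7,1,1,1,2,12,2,1,1,1,7,38] for √366; ℓ=12 ⇒ convergent index 11
i=0: a=19 ⇒ p=19, q=1
i=1: a=7 ⇒ p=134, q=7
…
i=7: a=2 ⇒ p=30055, q=1571
i=8: a=1 ⇒ p=44499, q=2326
i=9: a=1 ⇒ p=74554, q=3897
i=10: a=1 ⇒ p=119053, q=6223
i=11: a=7 ⇒ p=907925, q=47458
→ (907925, 47458).  Check: 907925²=824327805625, 366·47458²=824327805624, difference 1.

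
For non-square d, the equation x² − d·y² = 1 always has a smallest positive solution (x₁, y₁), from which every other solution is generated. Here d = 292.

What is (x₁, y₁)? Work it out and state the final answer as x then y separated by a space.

2281249 133500

d=292: √d = [17; 11,2,1,3,8,3,1,2,11,34] (ℓ=10, even), read p_9/q_9
i=0: a=17 ⇒ p=17, q=1
…
i=4: a=3 ⇒ p=2136, q=125
i=5: a=8 ⇒ p=17669, q=1034
i=6: a=3 ⇒ p=55143, q=3227
…
i=8: a=2 ⇒ p=200767, q=11749
i=9: a=11 ⇒ p=2281249, q=133500
(x₁, y₁) = (2281249, 133500);  2281249² − 292·133500² = 1 ✓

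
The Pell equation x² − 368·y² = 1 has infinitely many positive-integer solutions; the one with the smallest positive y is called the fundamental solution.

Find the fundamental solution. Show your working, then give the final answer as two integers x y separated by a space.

1151 60

[19; 5,2,5,38] for √368; ℓ=4 ⇒ convergent index 3
i=0: a=19 ⇒ p=19, q=1
i=1: a=5 ⇒ p=96, q=5
i=2: a=2 ⇒ p=211, q=11
i=3: a=5 ⇒ p=1151, q=60
→ (1151, 60).  Check: 1151²=1324801, 368·60²=1324800, difference 1.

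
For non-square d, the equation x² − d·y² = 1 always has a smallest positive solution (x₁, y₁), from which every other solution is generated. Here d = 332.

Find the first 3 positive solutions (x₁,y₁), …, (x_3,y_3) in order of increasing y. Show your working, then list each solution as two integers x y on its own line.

[18; 4,1,1,8,1,1,4,36] for √332; ℓ=8 ⇒ convergent index 7
step 0: (18, 1)  from 18·(1,0) + (0,1)
…
step 6: (2970, 163)  from 1·(1567,86) + (1403,77)
step 7: (13447, 738)  from 4·(2970,163) + (1567,86)
fundamental: x₁=13447, y₁=738  (since 180821809 − 332·544644 = 1)
k=2:  x_2 = 13447·13447+332·738·738 = 361643617,  y_2 = 13447·738+738·13447 = 19847772
k=3:  x_3 = 13447·361643617+332·738·19847772 = 9726043422151,  y_3 = 13447·19847772+738·361643617 = 533785979430

13447 738
361643617 19847772
9726043422151 533785979430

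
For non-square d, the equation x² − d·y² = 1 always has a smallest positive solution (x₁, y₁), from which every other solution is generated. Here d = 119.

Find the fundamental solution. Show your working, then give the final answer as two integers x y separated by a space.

d=119: √d = [10; 1,9,1,20] (ℓ=4, even), read p_3/q_3
k=0  a_k=10  p_k/q_k = 10/1
k=1  a_k=1  p_k/q_k = 11/1
k=2  a_k=9  p_k/q_k = 109/10
k=3  a_k=1  p_k/q_k = 120/11
(x₁, y₁) = (120, 11);  120² − 119·11² = 1 ✓

120 11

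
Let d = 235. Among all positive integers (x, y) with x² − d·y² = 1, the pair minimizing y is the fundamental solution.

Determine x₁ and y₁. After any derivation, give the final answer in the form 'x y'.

d=235: √d = [15; 3,30] (ℓ=2, even), read p_1/q_1
step 0: (15, 1)  from 15·(1,0) + (0,1)
step 1: (46, 3)  from 3·(15,1) + (1,0)
(x₁, y₁) = (46, 3);  46² − 235·3² = 1 ✓

46 3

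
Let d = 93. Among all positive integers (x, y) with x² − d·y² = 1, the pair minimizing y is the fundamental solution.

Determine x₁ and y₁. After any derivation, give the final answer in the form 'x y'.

12151 1260

√93 = [9; 1,1,1,4,6,4,1,1,1,18, …], period ℓ=10 (even) → k=9
i=0: a=9 ⇒ p=9, q=1
…
i=5: a=6 ⇒ p=839, q=87
i=6: a=4 ⇒ p=3491, q=362
i=7: a=1 ⇒ p=4330, q=449
i=8: a=1 ⇒ p=7821, q=811
i=9: a=1 ⇒ p=12151, q=1260
→ (12151, 1260).  Check: 12151²=147646801, 93·1260²=147646800, difference 1.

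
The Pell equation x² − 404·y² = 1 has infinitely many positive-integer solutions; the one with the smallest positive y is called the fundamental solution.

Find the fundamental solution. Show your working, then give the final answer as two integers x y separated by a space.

201 10

[20; 10,40] for √404; ℓ=2 ⇒ convergent index 1
a_0=20:  p_0=20·1+0=20,  q_0=20·0+1=1
a_1=10:  p_1=10·20+1=201,  q_1=10·1+0=10
→ (201, 10).  Check: 201²=40401, 404·10²=40400, difference 1.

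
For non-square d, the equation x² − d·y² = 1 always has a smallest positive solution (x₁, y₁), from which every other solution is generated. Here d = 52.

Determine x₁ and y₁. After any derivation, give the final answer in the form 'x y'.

√52 = [7; 4,1,2,1,4,14, …], period ℓ=6 (even) → k=5
i=0: a=7 ⇒ p=7, q=1
i=1: a=4 ⇒ p=29, q=4
…
i=4: a=1 ⇒ p=137, q=19
i=5: a=4 ⇒ p=649, q=90
(x₁, y₁) = (649, 90);  649² − 52·90² = 1 ✓

649 90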